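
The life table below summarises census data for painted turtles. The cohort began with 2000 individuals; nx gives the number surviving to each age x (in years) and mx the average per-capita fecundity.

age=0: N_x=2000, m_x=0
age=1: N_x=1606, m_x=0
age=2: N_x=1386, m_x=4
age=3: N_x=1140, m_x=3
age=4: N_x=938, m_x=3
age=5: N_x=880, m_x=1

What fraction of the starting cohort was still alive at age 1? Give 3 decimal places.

l_1 = n_1/n_0 = 1606/2000 = 0.803 → 0.803

0.803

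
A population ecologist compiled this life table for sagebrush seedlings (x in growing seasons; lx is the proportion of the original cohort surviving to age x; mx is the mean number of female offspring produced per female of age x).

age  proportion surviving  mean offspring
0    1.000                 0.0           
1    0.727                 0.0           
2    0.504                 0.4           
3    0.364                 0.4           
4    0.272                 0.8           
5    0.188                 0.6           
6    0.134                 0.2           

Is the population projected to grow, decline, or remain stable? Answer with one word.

declining

R0 = Σ lx·mx = 0 + 0 + 0.2016 + 0.1456 + 0.2176 + 0.1128 + 0.0268 = 0.7044
R0 < 1, so the population is declining.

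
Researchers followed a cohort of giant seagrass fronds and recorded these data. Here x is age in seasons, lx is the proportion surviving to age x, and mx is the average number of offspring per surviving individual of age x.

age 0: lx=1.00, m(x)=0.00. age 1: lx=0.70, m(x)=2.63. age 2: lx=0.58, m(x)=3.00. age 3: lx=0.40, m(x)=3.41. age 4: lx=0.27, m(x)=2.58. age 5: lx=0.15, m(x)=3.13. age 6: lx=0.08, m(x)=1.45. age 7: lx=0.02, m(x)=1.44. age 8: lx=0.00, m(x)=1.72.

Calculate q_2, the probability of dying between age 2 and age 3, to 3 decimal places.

q_2 = (l_2 − l_3) / l_2 = (0.58 − 0.4) / 0.58
     = 0.18 / 0.58 = 0.310345… → 0.310

0.310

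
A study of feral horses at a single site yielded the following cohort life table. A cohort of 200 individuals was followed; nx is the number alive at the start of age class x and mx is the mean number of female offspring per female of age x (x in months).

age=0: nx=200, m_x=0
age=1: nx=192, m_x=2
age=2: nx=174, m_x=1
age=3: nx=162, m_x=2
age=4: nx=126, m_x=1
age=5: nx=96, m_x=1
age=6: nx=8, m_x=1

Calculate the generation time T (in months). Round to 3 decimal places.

lx = nx/n0 = nx/200: 1, 0.96, 0.87, 0.81, 0.63, 0.48, 0.04
lx·mx: 0, 1.92, 0.87, 1.62, 0.63, 0.48, 0.04 → R0 = 5.56
x·lx·mx: 0, 1.92, 1.74, 4.86, 2.52, 2.4, 0.24 → Σ = 13.68
T = 13.68 / 5.56 = 2.460432… → 2.460

2.460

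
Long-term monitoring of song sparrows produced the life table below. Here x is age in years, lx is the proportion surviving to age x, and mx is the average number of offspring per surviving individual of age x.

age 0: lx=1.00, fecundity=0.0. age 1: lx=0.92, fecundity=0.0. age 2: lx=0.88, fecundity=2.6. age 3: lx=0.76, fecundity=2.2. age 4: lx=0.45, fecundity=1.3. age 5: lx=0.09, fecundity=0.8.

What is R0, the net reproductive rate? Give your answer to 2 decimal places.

4.62

lx·mx by age: 0, 0, 2.288, 1.672, 0.585, 0.072
R0 = Σ lx·mx = 4.617 → 4.62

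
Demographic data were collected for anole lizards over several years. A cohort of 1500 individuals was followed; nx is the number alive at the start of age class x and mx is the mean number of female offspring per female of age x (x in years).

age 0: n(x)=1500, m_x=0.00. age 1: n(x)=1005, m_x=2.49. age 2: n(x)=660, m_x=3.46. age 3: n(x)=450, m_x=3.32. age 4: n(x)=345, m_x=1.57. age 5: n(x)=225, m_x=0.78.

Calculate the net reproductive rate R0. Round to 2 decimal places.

lx = nx/n0 = nx/1500: 1, 0.67, 0.44, 0.3, 0.23, 0.15
lx·mx by age: 0, 1.6683, 1.5224, 0.996, 0.3611, 0.117
R0 = Σ lx·mx = 4.6648 → 4.66

4.66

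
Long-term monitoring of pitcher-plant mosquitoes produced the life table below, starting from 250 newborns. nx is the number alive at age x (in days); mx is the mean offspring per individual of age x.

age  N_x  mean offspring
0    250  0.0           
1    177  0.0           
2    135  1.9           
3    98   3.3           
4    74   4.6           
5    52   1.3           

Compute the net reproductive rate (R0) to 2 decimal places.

3.95

lx = nx/n0 = nx/250: 1, 0.708, 0.54, 0.392, 0.296, 0.208
lx·mx by age: 0, 0, 1.026, 1.2936, 1.3616, 0.2704
R0 = Σ lx·mx = 3.9516 → 3.95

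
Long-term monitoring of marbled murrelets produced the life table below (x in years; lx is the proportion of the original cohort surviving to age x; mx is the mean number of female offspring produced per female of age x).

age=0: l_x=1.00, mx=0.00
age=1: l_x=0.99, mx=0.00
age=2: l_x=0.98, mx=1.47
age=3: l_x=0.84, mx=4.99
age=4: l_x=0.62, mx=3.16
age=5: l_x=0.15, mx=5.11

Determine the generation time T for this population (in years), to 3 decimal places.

lx·mx: 0, 0, 1.4406, 4.1916, 1.9592, 0.7665 → R0 = 8.3579
x·lx·mx: 0, 0, 2.8812, 12.5748, 7.8368, 3.8325 → Σ = 27.1253
T = 27.1253 / 8.3579 = 3.245468… → 3.245

3.245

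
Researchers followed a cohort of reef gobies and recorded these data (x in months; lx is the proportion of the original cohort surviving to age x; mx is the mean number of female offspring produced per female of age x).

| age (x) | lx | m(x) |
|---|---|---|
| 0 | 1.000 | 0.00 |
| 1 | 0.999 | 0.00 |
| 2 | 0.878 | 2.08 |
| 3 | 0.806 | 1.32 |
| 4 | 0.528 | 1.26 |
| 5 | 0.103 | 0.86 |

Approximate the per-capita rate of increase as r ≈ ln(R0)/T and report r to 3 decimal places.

0.474

R0 = Σ lx·mx = 0 + 0 + 1.82624 + 1.06392 + 0.66528 + 0.08858 = 3.64402
Σ x·lx·mx = 9.94826; T = 9.94826/3.64402 = 2.73002…
r ≈ ln(R0)/T = ln(3.64402)/2.73002… = 0.47365… → 0.474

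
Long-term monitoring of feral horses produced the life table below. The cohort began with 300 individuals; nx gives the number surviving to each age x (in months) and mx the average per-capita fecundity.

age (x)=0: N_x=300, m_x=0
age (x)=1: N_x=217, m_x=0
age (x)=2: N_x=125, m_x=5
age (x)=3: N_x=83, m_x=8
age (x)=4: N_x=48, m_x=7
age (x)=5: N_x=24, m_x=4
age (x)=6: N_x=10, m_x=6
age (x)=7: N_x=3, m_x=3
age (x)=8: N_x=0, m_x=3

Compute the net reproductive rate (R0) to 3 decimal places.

5.967

lx = nx/n0 = nx/300: 1, 0.72333…, 0.41667…, 0.27667…, 0.16, 0.08, 0.03333…, 0.01, 0
lx·mx by age: 0, 0, 2.083333…, 2.213333…, 1.12, 0.32, 0.2…, 0.03, 0
R0 = Σ lx·mx = 5.966667… → 5.967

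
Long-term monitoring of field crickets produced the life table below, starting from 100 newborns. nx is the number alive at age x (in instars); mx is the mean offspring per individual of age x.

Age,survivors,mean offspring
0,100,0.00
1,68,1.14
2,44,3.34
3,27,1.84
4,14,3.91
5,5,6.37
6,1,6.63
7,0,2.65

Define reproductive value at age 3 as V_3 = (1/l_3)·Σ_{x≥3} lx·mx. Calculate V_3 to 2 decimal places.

5.29

lx = nx/n0 = nx/100: 1, 0.68, 0.44, 0.27, 0.14, 0.05, 0.01, 0
lx·mx for x ≥ 3: 0.4968, 0.5474, 0.3185, 0.0663, 0 → sum = 1.429
V_3 = 1.429 / l_3 = 1.429 / 0.27 = 5.292593… → 5.29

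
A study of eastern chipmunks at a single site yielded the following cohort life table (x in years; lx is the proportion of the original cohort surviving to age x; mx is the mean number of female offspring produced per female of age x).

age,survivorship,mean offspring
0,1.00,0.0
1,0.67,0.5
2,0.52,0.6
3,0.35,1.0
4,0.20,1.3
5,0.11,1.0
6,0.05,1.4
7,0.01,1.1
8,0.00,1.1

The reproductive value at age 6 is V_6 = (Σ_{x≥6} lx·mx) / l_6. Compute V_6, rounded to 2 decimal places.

1.62

lx·mx for x ≥ 6: 0.07, 0.011, 0 → sum = 0.081
V_6 = 0.081 / l_6 = 0.081 / 0.05 = 1.62 → 1.62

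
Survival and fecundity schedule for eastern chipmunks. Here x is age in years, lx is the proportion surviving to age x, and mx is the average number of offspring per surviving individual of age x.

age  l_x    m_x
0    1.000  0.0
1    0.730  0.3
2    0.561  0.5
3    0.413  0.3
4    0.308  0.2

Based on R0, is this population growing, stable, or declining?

declining

R0 = Σ lx·mx = 0 + 0.219 + 0.2805 + 0.1239 + 0.0616 = 0.685
R0 < 1, so the population is declining.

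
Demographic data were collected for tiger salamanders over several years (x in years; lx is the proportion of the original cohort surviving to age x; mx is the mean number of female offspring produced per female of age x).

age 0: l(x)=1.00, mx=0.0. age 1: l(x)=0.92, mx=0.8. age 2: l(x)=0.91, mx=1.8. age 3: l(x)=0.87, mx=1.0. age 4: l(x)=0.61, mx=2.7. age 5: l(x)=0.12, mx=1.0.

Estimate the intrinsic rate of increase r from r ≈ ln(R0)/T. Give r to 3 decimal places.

R0 = Σ lx·mx = 0 + 0.736 + 1.638 + 0.87 + 1.647 + 0.12 = 5.011
Σ x·lx·mx = 13.81; T = 13.81/5.011 = 2.75594…
r ≈ ln(R0)/T = ln(5.011)/2.75594… = 0.58479… → 0.585

0.585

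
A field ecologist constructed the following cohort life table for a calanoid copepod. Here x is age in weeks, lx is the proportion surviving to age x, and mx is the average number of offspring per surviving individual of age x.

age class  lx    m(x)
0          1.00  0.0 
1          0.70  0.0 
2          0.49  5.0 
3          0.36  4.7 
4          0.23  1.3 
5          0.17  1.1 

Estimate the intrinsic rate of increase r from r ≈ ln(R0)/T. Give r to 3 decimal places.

R0 = Σ lx·mx = 0 + 0 + 2.45 + 1.692 + 0.299 + 0.187 = 4.628
Σ x·lx·mx = 12.107; T = 12.107/4.628 = 2.61603…
r ≈ ln(R0)/T = ln(4.628)/2.61603… = 0.58567… → 0.586

0.586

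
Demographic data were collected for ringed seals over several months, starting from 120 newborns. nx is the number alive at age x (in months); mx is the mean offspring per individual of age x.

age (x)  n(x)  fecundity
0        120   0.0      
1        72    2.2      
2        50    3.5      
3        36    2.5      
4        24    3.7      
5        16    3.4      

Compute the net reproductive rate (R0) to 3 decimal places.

4.722

lx = nx/n0 = nx/120: 1, 0.6, 0.41667…, 0.3, 0.2, 0.13333…
lx·mx by age: 0, 1.32, 1.458333…, 0.75, 0.74, 0.453333…
R0 = Σ lx·mx = 4.721667… → 4.722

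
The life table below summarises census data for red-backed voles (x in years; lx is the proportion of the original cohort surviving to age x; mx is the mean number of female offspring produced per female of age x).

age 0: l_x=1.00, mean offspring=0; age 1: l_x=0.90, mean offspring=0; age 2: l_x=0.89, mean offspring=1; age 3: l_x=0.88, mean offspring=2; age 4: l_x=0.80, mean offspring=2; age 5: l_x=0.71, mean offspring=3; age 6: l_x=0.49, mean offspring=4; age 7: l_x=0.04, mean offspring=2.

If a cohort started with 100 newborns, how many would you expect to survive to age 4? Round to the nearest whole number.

Expected survivors = N0 · l_4 = 100 × 0.80 = 80 → 80

80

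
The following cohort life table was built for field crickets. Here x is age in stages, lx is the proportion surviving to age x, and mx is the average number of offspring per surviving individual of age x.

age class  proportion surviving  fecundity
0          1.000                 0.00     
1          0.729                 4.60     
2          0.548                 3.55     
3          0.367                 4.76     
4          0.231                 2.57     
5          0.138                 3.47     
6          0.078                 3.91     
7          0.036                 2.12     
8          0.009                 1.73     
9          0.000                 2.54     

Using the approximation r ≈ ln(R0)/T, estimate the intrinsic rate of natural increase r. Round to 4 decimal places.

R0 = Σ lx·mx = 0 + 3.3534 + 1.9454 + 1.74692 + 0.59367 + 0.47886 + 0.30498 + 0.07632 + 0.01557 + 0 = 8.51512
Σ x·lx·mx = 19.74262; T = 19.74262/8.51512 = 2.31854…
r ≈ ln(R0)/T = ln(8.51512)/2.31854… = 0.923791… → 0.9238

0.9238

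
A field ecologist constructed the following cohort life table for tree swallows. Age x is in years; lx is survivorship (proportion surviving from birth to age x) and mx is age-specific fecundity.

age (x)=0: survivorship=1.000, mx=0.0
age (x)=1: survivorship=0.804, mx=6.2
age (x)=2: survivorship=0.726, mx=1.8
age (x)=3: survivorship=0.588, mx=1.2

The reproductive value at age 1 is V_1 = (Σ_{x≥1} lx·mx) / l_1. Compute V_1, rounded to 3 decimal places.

lx·mx for x ≥ 1: 4.9848, 1.3068, 0.7056 → sum = 6.9972
V_1 = 6.9972 / l_1 = 6.9972 / 0.804 = 8.702985… → 8.703

8.703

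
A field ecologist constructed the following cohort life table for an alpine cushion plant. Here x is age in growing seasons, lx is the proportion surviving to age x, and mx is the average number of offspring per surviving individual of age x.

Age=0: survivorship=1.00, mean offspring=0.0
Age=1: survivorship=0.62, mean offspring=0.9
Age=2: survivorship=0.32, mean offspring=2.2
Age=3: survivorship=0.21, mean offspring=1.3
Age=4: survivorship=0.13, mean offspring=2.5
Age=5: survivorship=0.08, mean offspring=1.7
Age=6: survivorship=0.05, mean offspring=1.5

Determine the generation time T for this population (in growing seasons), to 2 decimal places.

lx·mx: 0, 0.558, 0.704, 0.273, 0.325, 0.136, 0.075 → R0 = 2.071
x·lx·mx: 0, 0.558, 1.408, 0.819, 1.3, 0.68, 0.45 → Σ = 5.215
T = 5.215 / 2.071 = 2.518107… → 2.52

2.52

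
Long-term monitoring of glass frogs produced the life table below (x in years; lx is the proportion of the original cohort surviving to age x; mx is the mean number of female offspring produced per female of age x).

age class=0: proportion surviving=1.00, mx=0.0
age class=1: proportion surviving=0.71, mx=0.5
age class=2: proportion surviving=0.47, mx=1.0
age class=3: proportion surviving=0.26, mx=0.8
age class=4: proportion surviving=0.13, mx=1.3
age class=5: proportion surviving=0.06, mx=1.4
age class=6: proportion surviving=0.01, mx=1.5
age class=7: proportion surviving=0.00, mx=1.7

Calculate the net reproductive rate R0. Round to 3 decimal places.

lx·mx by age: 0, 0.355, 0.47, 0.208, 0.169, 0.084, 0.015, 0
R0 = Σ lx·mx = 1.301 → 1.301

1.301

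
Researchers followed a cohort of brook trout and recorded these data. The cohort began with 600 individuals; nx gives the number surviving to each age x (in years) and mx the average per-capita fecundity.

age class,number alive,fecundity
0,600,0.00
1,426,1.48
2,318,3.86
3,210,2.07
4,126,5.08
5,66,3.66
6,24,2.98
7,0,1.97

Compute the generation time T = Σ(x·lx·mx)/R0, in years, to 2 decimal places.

2.65

lx = nx/n0 = nx/600: 1, 0.71, 0.53, 0.35, 0.21, 0.11, 0.04, 0
lx·mx: 0, 1.0508, 2.0458, 0.7245, 1.0668, 0.4026, 0.1192, 0 → R0 = 5.4097
x·lx·mx: 0, 1.0508, 4.0916, 2.1735, 4.2672, 2.013, 0.7152, 0 → Σ = 14.3113
T = 14.3113 / 5.4097 = 2.645489… → 2.65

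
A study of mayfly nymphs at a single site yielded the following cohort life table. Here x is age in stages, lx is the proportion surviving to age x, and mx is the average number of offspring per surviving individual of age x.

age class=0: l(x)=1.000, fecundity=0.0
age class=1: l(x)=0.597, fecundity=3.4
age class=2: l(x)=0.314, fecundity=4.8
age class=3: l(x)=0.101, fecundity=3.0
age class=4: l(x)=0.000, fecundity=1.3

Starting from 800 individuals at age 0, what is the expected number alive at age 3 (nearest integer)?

81

Expected survivors = N0 · l_3 = 800 × 0.101 = 80.8 → 81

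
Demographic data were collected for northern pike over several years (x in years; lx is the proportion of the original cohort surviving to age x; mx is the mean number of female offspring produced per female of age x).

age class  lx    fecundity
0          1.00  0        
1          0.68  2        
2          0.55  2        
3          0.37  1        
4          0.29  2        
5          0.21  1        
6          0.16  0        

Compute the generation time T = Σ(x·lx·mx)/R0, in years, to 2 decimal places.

2.22

lx·mx: 0, 1.36, 1.1, 0.37, 0.58, 0.21, 0 → R0 = 3.62
x·lx·mx: 0, 1.36, 2.2, 1.11, 2.32, 1.05, 0 → Σ = 8.04
T = 8.04 / 3.62 = 2.220994… → 2.22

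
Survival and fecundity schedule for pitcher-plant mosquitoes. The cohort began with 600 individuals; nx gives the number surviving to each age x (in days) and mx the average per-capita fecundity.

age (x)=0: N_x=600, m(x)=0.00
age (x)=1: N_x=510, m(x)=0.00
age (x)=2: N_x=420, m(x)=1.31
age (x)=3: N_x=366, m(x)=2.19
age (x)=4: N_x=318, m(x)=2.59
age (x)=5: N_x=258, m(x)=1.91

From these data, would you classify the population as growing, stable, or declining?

growing

lx = nx/n0 = nx/600: 1, 0.85, 0.7, 0.61, 0.53, 0.43
R0 = Σ lx·mx = 0 + 0 + 0.917 + 1.3359 + 1.3727 + 0.8213 = 4.4469
R0 > 1, so the population is growing.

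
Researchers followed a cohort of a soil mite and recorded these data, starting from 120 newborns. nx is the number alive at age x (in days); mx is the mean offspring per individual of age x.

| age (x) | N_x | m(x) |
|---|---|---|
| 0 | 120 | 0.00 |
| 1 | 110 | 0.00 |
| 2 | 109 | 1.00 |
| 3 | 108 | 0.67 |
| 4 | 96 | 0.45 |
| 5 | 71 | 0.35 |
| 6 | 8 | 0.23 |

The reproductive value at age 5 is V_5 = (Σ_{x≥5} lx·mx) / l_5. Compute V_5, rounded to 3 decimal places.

0.376

lx = nx/n0 = nx/120: 1, 0.91667…, 0.90833…, 0.9, 0.8, 0.59167…, 0.06667…
lx·mx for x ≥ 5: 0.207083…, 0.015333… → sum = 0.222417…
V_5 = 0.222417… / l_5 = 0.222417… / 0.591667… = 0.375915… → 0.376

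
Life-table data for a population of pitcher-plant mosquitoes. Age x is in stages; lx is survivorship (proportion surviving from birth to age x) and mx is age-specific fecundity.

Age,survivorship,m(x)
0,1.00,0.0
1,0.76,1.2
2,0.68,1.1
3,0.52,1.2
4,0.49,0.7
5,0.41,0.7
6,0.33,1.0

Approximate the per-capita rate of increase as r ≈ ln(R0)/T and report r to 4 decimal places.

R0 = Σ lx·mx = 0 + 0.912 + 0.748 + 0.624 + 0.343 + 0.287 + 0.33 = 3.244
Σ x·lx·mx = 9.067; T = 9.067/3.244 = 2.79501…
r ≈ ln(R0)/T = ln(3.244)/2.79501… = 0.421039… → 0.4210

0.4210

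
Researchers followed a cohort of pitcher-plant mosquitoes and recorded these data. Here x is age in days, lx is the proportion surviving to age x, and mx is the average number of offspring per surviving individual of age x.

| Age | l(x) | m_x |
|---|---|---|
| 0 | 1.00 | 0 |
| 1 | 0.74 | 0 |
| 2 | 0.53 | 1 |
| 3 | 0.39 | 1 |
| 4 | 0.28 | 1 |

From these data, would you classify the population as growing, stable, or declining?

growing

R0 = Σ lx·mx = 0 + 0 + 0.53 + 0.39 + 0.28 = 1.2
R0 > 1, so the population is growing.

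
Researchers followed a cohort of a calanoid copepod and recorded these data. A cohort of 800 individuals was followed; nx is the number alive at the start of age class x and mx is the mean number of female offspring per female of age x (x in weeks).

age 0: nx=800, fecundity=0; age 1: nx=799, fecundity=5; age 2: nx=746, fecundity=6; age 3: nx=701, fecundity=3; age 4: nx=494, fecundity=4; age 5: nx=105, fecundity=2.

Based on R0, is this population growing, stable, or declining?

lx = nx/n0 = nx/800: 1, 0.99875, 0.9325, 0.87625, 0.6175, 0.13125
R0 = Σ lx·mx = 0 + 4.99375 + 5.595 + 2.62875 + 2.47 + 0.2625 = 15.95
R0 > 1, so the population is growing.

growing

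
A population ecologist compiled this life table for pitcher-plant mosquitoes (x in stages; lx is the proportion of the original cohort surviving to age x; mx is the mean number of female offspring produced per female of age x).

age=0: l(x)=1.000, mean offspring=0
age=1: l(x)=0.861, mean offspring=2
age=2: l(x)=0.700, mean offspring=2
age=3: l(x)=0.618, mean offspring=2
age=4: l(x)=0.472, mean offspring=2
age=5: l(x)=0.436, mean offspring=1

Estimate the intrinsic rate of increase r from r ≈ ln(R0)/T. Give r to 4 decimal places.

0.7067

R0 = Σ lx·mx = 0 + 1.722 + 1.4 + 1.236 + 0.944 + 0.436 = 5.738
Σ x·lx·mx = 14.186; T = 14.186/5.738 = 2.47229…
r ≈ ln(R0)/T = ln(5.738)/2.47229… = 0.706677… → 0.7067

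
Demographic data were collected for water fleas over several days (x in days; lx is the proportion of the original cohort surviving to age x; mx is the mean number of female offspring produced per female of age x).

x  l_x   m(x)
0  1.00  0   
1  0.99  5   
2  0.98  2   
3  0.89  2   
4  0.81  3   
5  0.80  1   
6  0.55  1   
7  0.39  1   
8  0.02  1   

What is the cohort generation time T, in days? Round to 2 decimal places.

2.65

lx·mx: 0, 4.95, 1.96, 1.78, 2.43, 0.8, 0.55, 0.39, 0.02 → R0 = 12.88
x·lx·mx: 0, 4.95, 3.92, 5.34, 9.72, 4, 3.3, 2.73, 0.16 → Σ = 34.12
T = 34.12 / 12.88 = 2.649068… → 2.65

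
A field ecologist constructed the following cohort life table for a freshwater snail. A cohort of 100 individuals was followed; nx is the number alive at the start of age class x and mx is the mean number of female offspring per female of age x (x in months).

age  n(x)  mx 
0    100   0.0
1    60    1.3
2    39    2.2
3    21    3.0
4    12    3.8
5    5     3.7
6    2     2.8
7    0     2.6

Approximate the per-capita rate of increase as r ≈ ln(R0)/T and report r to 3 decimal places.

0.431

lx = nx/n0 = nx/100: 1, 0.6, 0.39, 0.21, 0.12, 0.05, 0.02, 0
R0 = Σ lx·mx = 0 + 0.78 + 0.858 + 0.63 + 0.456 + 0.185 + 0.056 + 0 = 2.965
Σ x·lx·mx = 7.471; T = 7.471/2.965 = 2.51973…
r ≈ ln(R0)/T = ln(2.965)/2.51973… = 0.43135… → 0.431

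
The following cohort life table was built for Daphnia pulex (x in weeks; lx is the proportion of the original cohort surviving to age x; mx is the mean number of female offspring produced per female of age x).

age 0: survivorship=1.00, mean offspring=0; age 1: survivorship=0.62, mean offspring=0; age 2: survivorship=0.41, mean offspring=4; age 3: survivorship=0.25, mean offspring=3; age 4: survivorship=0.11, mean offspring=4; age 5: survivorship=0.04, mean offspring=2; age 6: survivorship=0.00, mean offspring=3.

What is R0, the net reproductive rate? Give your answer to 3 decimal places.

2.910

lx·mx by age: 0, 0, 1.64, 0.75, 0.44, 0.08, 0
R0 = Σ lx·mx = 2.91 → 2.910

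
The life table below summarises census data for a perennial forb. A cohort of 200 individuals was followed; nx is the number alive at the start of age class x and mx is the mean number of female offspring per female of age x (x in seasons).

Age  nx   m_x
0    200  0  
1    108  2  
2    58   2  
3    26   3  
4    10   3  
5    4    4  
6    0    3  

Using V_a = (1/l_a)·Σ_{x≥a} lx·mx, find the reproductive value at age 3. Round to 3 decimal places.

4.769

lx = nx/n0 = nx/200: 1, 0.54, 0.29, 0.13, 0.05, 0.02, 0
lx·mx for x ≥ 3: 0.39, 0.15, 0.08, 0 → sum = 0.62
V_3 = 0.62 / l_3 = 0.62 / 0.13 = 4.769231… → 4.769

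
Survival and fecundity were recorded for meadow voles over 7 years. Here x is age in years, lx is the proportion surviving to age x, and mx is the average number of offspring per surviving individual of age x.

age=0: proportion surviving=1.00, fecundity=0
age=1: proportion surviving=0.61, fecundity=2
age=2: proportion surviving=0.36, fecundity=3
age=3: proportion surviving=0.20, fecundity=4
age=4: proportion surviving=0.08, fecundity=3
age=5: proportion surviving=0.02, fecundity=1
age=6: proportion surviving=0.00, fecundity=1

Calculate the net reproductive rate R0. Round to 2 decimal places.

3.36

lx·mx by age: 0, 1.22, 1.08, 0.8, 0.24, 0.02, 0
R0 = Σ lx·mx = 3.36 → 3.36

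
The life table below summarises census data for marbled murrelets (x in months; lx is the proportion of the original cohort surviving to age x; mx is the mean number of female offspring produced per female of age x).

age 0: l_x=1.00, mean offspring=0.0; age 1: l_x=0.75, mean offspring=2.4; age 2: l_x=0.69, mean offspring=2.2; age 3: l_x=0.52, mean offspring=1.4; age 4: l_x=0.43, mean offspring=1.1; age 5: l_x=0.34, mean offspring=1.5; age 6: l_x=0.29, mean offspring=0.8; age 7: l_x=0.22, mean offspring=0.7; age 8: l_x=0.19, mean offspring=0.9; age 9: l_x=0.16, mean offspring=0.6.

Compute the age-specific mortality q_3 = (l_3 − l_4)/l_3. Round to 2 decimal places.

q_3 = (l_3 − l_4) / l_3 = (0.52 − 0.43) / 0.52
     = 0.09 / 0.52 = 0.173077… → 0.17

0.17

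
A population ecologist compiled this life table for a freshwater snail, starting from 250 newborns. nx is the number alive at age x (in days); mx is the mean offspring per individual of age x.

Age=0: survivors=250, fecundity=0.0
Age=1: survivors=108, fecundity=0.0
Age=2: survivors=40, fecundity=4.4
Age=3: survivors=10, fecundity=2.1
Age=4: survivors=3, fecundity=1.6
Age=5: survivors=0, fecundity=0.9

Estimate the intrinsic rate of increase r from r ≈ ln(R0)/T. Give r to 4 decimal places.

-0.0995

lx = nx/n0 = nx/250: 1, 0.432, 0.16, 0.04, 0.012, 0
R0 = Σ lx·mx = 0 + 0 + 0.704 + 0.084 + 0.0192 + 0 = 0.8072
Σ x·lx·mx = 1.7368; T = 1.7368/0.8072 = 2.15164…
r ≈ ln(R0)/T = ln(0.8072)/2.15164… = -0.099545… → -0.0995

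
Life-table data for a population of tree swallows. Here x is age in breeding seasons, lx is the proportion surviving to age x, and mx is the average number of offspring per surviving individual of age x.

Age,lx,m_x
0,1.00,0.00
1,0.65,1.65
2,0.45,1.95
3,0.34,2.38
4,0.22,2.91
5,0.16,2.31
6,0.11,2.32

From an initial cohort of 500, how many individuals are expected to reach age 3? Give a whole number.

Expected survivors = N0 · l_3 = 500 × 0.34 = 170 → 170

170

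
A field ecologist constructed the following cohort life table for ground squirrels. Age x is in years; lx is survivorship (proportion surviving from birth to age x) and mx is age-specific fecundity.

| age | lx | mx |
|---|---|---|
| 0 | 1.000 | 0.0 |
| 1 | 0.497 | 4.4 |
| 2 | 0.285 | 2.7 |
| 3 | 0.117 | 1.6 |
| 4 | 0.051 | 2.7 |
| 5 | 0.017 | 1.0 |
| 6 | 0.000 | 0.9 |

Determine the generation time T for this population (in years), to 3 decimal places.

1.493

lx·mx: 0, 2.1868, 0.7695, 0.1872, 0.1377, 0.017, 0 → R0 = 3.2982
x·lx·mx: 0, 2.1868, 1.539, 0.5616, 0.5508, 0.085, 0 → Σ = 4.9232
T = 4.9232 / 3.2982 = 1.492693… → 1.493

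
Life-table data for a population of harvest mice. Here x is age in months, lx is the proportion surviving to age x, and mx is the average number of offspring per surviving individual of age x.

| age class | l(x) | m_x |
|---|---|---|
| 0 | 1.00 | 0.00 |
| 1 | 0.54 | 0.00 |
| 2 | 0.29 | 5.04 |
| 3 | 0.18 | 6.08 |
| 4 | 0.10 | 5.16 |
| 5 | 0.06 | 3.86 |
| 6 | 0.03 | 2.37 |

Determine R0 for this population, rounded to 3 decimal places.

3.375

lx·mx by age: 0, 0, 1.4616, 1.0944, 0.516, 0.2316, 0.0711
R0 = Σ lx·mx = 3.3747 → 3.375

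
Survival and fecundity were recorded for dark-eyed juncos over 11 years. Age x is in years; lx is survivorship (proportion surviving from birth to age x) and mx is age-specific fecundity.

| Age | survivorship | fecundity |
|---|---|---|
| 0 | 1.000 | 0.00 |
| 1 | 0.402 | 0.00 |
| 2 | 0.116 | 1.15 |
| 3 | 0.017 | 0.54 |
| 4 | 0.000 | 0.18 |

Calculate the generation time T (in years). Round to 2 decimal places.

2.06

lx·mx: 0, 0, 0.1334, 0.00918, 0 → R0 = 0.14258
x·lx·mx: 0, 0, 0.2668, 0.02754, 0 → Σ = 0.29434
T = 0.29434 / 0.14258 = 2.064385… → 2.06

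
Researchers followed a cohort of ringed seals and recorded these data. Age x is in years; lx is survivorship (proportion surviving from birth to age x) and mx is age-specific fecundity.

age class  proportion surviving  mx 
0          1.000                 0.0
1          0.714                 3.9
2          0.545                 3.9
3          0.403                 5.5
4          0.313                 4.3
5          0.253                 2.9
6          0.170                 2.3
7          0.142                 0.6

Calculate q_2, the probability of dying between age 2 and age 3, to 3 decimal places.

q_2 = (l_2 − l_3) / l_2 = (0.545 − 0.403) / 0.545
     = 0.142 / 0.545 = 0.26055… → 0.261

0.261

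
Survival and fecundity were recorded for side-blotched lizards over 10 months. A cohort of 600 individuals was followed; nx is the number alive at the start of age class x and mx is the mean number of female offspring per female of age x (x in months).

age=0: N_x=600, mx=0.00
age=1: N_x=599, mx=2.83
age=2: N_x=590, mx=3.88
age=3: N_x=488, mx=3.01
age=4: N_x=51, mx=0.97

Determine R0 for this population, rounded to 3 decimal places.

lx = nx/n0 = nx/600: 1, 0.99833…, 0.98333…, 0.81333…, 0.085
lx·mx by age: 0, 2.825283…, 3.815333…, 2.448133…, 0.08245
R0 = Σ lx·mx = 9.1712… → 9.171

9.171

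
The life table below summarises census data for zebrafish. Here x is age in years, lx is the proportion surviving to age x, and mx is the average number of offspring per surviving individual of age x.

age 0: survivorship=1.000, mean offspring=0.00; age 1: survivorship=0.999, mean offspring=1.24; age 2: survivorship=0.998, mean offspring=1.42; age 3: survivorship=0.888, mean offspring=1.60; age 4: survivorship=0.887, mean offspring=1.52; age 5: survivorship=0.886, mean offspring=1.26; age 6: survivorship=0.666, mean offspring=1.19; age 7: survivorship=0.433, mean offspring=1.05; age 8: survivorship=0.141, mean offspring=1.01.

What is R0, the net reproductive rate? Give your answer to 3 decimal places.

7.931

lx·mx by age: 0, 1.23876, 1.41716, 1.4208, 1.34824, 1.11636, 0.79254, 0.45465, 0.14241
R0 = Σ lx·mx = 7.93092 → 7.931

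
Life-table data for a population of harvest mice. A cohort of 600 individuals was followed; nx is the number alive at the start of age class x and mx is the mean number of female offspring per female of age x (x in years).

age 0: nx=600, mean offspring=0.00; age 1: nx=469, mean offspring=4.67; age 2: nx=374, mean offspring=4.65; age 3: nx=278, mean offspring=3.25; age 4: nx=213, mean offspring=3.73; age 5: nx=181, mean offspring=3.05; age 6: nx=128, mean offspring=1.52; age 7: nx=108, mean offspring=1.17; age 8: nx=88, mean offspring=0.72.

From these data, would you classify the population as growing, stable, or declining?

growing

lx = nx/n0 = nx/600: 1, 0.78167…, 0.62333…, 0.46333…, 0.355, 0.30167…, 0.21333…, 0.18, 0.14667…
R0 = Σ lx·mx = 0 + 3.650383… + 2.8985… + 1.505833… + 1.32415 + 0.920083… + 0.324267… + 0.2106 + 0.1056… = 10.939417…
R0 > 1, so the population is growing.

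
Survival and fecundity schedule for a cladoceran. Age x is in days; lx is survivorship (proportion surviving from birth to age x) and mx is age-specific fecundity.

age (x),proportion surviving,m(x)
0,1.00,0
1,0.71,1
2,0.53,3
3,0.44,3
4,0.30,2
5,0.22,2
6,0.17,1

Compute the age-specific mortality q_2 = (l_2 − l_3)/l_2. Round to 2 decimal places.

0.17

q_2 = (l_2 − l_3) / l_2 = (0.53 − 0.44) / 0.53
     = 0.09 / 0.53 = 0.169811… → 0.17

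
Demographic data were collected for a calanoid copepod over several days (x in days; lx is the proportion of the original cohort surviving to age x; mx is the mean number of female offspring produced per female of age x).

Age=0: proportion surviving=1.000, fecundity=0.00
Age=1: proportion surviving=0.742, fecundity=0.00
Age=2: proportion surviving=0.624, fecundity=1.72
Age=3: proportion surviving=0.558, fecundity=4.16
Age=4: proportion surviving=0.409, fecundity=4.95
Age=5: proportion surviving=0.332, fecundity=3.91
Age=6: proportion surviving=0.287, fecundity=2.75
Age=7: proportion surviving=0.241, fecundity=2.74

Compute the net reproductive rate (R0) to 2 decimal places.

8.17

lx·mx by age: 0, 0, 1.07328, 2.32128, 2.02455, 1.29812, 0.78925, 0.66034
R0 = Σ lx·mx = 8.16682 → 8.17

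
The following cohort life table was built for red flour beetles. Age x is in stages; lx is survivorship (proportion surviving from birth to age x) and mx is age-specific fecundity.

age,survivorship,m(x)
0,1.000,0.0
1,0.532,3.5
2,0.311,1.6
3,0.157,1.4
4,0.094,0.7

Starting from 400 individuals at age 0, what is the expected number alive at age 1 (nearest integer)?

213

Expected survivors = N0 · l_1 = 400 × 0.532 = 212.8 → 213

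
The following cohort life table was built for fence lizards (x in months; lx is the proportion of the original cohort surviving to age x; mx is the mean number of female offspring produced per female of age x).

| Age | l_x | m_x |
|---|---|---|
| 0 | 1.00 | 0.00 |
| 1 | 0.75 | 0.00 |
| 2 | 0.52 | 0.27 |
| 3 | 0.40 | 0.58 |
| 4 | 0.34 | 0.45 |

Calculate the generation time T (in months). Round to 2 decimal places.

3.02

lx·mx: 0, 0, 0.1404, 0.232, 0.153 → R0 = 0.5254
x·lx·mx: 0, 0, 0.2808, 0.696, 0.612 → Σ = 1.5888
T = 1.5888 / 0.5254 = 3.023982… → 3.02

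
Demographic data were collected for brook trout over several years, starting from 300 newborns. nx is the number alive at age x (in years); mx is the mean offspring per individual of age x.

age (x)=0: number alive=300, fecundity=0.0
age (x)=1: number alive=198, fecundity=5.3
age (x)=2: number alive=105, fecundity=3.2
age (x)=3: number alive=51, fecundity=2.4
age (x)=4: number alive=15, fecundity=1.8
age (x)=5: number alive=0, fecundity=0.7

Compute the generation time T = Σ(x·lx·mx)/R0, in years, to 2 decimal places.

lx = nx/n0 = nx/300: 1, 0.66, 0.35, 0.17, 0.05, 0
lx·mx: 0, 3.498, 1.12, 0.408, 0.09, 0 → R0 = 5.116
x·lx·mx: 0, 3.498, 2.24, 1.224, 0.36, 0 → Σ = 7.322
T = 7.322 / 5.116 = 1.431196… → 1.43

1.43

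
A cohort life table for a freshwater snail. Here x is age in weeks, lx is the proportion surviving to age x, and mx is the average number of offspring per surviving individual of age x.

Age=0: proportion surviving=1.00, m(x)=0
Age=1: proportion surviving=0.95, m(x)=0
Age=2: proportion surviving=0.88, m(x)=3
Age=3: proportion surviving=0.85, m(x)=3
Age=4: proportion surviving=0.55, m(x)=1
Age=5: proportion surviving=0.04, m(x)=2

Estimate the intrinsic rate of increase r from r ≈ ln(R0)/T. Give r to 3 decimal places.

0.660

R0 = Σ lx·mx = 0 + 0 + 2.64 + 2.55 + 0.55 + 0.08 = 5.82
Σ x·lx·mx = 15.53; T = 15.53/5.82 = 2.66838…
r ≈ ln(R0)/T = ln(5.82)/2.66838… = 0.66006… → 0.660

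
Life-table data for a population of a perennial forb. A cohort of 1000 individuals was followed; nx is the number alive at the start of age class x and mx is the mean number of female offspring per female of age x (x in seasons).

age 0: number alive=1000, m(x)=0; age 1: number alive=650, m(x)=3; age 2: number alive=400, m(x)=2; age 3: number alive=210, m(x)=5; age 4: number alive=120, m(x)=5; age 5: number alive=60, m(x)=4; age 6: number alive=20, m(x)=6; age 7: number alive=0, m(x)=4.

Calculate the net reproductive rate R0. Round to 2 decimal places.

lx = nx/n0 = nx/1000: 1, 0.65, 0.4, 0.21, 0.12, 0.06, 0.02, 0
lx·mx by age: 0, 1.95, 0.8, 1.05, 0.6, 0.24, 0.12, 0
R0 = Σ lx·mx = 4.76 → 4.76

4.76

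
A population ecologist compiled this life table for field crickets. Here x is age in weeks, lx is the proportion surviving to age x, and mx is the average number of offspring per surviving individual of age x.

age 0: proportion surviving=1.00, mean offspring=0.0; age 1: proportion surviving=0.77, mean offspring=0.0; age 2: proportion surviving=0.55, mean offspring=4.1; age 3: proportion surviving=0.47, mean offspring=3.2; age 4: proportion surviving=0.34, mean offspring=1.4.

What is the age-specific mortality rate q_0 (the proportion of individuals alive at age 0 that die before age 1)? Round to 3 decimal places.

0.230

q_0 = (l_0 − l_1) / l_0 = (1 − 0.77) / 1
     = 0.23 / 1 = 0.23 → 0.230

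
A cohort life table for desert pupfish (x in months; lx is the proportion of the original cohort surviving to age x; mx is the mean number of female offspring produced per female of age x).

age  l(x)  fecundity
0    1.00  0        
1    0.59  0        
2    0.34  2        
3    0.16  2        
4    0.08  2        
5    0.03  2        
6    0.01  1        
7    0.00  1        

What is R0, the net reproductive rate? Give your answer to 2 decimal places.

1.23

lx·mx by age: 0, 0, 0.68, 0.32, 0.16, 0.06, 0.01, 0
R0 = Σ lx·mx = 1.23 → 1.23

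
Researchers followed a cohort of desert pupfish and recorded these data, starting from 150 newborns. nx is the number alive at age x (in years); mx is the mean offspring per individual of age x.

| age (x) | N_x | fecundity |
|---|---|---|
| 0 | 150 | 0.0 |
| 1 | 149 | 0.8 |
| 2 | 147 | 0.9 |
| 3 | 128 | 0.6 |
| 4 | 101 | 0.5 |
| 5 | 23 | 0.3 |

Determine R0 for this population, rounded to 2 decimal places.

lx = nx/n0 = nx/150: 1, 0.99333…, 0.98, 0.85333…, 0.67333…, 0.15333…
lx·mx by age: 0, 0.794667…, 0.882, 0.512…, 0.336667…, 0.046…
R0 = Σ lx·mx = 2.571333… → 2.57

2.57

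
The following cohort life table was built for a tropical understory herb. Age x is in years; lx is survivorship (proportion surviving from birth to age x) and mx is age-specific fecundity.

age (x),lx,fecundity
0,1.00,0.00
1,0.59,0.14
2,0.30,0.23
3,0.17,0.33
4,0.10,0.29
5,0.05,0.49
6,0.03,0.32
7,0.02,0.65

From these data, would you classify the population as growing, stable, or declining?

R0 = Σ lx·mx = 0 + 0.0826 + 0.069 + 0.0561 + 0.029 + 0.0245 + 0.0096 + 0.013 = 0.2838
R0 < 1, so the population is declining.

declining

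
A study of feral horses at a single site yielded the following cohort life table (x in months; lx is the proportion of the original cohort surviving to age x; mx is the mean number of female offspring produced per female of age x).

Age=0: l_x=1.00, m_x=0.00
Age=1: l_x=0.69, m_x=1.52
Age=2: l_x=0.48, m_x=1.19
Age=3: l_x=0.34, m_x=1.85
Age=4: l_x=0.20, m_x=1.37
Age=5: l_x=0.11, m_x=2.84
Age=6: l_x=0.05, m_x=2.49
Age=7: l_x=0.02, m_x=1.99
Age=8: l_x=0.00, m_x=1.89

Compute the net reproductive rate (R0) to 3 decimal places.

lx·mx by age: 0, 1.0488, 0.5712, 0.629, 0.274, 0.3124, 0.1245, 0.0398, 0
R0 = Σ lx·mx = 2.9997 → 3.000

3.000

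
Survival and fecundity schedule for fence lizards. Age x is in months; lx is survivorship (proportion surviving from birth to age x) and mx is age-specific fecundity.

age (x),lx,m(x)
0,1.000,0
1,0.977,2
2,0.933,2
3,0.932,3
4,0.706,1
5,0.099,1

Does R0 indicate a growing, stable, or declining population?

R0 = Σ lx·mx = 0 + 1.954 + 1.866 + 2.796 + 0.706 + 0.099 = 7.421
R0 > 1, so the population is growing.

growing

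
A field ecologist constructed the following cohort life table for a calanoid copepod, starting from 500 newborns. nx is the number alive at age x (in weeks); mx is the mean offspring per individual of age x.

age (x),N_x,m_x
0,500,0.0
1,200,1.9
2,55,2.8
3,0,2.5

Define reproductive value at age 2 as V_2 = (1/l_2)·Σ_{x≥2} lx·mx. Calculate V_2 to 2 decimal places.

2.80

lx = nx/n0 = nx/500: 1, 0.4, 0.11, 0
lx·mx for x ≥ 2: 0.308, 0 → sum = 0.308
V_2 = 0.308 / l_2 = 0.308 / 0.11 = 2.8 → 2.80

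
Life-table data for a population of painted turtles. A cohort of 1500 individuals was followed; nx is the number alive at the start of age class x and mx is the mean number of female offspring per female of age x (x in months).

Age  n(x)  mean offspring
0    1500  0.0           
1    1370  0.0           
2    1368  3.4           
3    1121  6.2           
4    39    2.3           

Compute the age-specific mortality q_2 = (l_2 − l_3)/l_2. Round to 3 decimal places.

0.181

lx = nx/n0 = nx/1500: 1, 0.91333…, 0.912, 0.74733…, 0.026
q_2 = (l_2 − l_3) / l_2 = (0.912 − 0.747333…) / 0.912
     = 0.164667… / 0.912 = 0.180556… → 0.181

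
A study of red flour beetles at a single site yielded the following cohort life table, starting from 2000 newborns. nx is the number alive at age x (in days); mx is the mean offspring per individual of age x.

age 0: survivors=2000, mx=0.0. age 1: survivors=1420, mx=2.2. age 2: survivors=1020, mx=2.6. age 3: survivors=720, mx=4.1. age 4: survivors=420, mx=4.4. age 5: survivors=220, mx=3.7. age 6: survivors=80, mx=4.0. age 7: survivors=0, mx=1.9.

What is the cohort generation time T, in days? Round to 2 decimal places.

2.62

lx = nx/n0 = nx/2000: 1, 0.71, 0.51, 0.36, 0.21, 0.11, 0.04, 0
lx·mx: 0, 1.562, 1.326, 1.476, 0.924, 0.407, 0.16, 0 → R0 = 5.855
x·lx·mx: 0, 1.562, 2.652, 4.428, 3.696, 2.035, 0.96, 0 → Σ = 15.333
T = 15.333 / 5.855 = 2.618787… → 2.62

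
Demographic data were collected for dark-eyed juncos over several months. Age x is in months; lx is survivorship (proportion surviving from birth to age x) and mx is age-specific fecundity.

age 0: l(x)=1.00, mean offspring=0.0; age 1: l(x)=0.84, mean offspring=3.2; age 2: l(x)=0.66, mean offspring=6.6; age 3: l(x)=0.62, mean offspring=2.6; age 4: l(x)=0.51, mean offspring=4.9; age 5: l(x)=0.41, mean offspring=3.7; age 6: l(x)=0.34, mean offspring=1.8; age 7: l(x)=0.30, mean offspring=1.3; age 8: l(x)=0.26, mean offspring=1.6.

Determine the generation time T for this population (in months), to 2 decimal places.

lx·mx: 0, 2.688, 4.356, 1.612, 2.499, 1.517, 0.612, 0.39, 0.416 → R0 = 14.09
x·lx·mx: 0, 2.688, 8.712, 4.836, 9.996, 7.585, 3.672, 2.73, 3.328 → Σ = 43.547
T = 43.547 / 14.09 = 3.090632… → 3.09

3.09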